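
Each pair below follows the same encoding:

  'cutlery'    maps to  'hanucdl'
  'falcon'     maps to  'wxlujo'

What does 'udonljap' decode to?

graceful

The output letters match the input read backwards, each shifted +9: cutlery reversed is yreltuc. Read the word backwards and shift each letter +9.
Decoding udonljap: shift back: u−9=l, d−9=u, o−9=f, n−9=e, l−9=c, j−9=a, a−9=r, p−9=g → lufecarg; then reverse → graceful.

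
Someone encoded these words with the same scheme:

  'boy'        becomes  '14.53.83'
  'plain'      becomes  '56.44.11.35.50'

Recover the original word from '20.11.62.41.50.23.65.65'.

b(#2)→14 and o(#15)→53: differences scale by 3, so n = 3·pos + 8. With a=1..z=26, the number is 3·pos + 8.
Decoding 20.11.62.41.50.23.65.65: 20→(20−8)÷3=4=d, 11→(11−8)÷3=1=a, 62→(62−8)÷3=18=r, 41→(41−8)÷3=11=k, 50→(50−8)÷3=14=n, 23→(23−8)÷3=5=e, 65→(65−8)÷3=19=s, 65→(65−8)÷3=19=s.

darkness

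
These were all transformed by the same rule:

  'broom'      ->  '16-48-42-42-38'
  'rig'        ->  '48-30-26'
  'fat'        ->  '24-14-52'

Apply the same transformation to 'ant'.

14-40-52

b(#2)→16 and r(#18)→48: differences scale by 2, so n = 2·pos + 12. Each letter becomes 2×(its alphabet position, a=1..z=26) + 12.
Applying it to ant: a=1→14, n=14→40, t=20→52.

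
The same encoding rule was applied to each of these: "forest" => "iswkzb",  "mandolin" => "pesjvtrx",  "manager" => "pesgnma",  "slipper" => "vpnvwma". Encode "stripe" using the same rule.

vxwowm

In forest: f→i is +3, o→s is +4, r→w is +5, e→k is +6 — the shift increases by 1 each position. Each letter shifts forward by (position + 3), i.e. 3, 4, 5, … — the shift grows by one for each successive letter.
On stripe: s+3=v, t+4=x, r+5=w, i+6=o, p+7=w, e+8=m.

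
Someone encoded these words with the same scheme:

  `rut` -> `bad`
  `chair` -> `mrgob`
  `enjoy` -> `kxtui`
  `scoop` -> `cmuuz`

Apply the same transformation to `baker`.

lgukb

The shift depends on letter class: consonant r→b is +10, but vowel u→a is +6. The rule splits by letter class: vowels +6, consonants +10.
On baker: b(cons)+10=l, a(vowel)+6=g, k(cons)+10=u, e(vowel)+6=k, r(cons)+10=b.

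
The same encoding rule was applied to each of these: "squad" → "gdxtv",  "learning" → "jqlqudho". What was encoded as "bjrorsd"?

apology

The output letters match the input read backwards, each shifted +3: squad reversed is dauqs. Read the word backwards and shift each letter +3.
Decoding bjrorsd: shift back: b−3=y, j−3=g, r−3=o, o−3=l, r−3=o, s−3=p, d−3=a → ygolopa; then reverse → apology.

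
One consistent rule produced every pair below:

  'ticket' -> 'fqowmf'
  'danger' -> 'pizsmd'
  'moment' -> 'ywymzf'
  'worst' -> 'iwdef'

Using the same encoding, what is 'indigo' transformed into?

Vowels shift forward by 8 and consonants shift forward by 12.
For indigo: i(vowel)+8=q, n(cons)+12=z, d(cons)+12=p, i(vowel)+8=q, g(cons)+12=s, o(vowel)+8=w.

qzpqsw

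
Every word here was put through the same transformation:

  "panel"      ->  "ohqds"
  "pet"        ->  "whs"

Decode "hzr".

owe

Read the word backwards and shift each letter +3.
Decoding hzr: shift back: h−3=e, z−3=w, r−3=o → ewo; then reverse → owe.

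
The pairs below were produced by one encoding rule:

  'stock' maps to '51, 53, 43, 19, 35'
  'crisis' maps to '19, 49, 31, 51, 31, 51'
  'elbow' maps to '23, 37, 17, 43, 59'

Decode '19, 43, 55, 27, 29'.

cough

s(#19)→51 and t(#20)→53: differences scale by 2, so n = 2·pos + 13. Each letter becomes 2×(its alphabet position, a=1..z=26) + 13.
Decoding 19, 43, 55, 27, 29: 19→(19−13)÷2=3=c, 43→(43−13)÷2=15=o, 55→(55−13)÷2=21=u, 27→(27−13)÷2=7=g, 29→(29−13)÷2=8=h.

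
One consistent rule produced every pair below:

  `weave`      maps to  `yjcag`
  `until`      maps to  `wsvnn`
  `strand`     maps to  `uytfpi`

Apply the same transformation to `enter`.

gsvjt

Shifts by position in weave: pos 0: w→y (+2), pos 1: e→j (+5), pos 2: a→c (+2), pos 3: v→a (+5) — repeating every 2. The shifts repeat in a cycle of length 2: positions 0,1,… shift by +2, +5, then the pattern repeats.
Applying it to enter: e+2=g, n+5=s, t+2=v, e+5=j, r+2=t.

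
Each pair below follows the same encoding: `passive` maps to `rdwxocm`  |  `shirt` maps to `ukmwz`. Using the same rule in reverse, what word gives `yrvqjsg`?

In passive: p→r is +2, a→d is +3, s→w is +4, s→x is +5 — the shift increases by 1 each position. The shift increases by 1 at each position, starting from +2: 2, 3, 4, ….
Decoding yrvqjsg: y−2=w, r−3=o, v−4=r, q−5=l, j−6=d, s−7=l, g−8=y.

worldly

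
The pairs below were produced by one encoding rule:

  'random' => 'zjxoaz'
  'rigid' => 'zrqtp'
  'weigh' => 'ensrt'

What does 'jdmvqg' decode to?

bucket

In random: r→z is +8, a→j is +9, n→x is +10, d→o is +11 — the shift increases by 1 each position. The shift increases by 1 at each position, starting from +8: 8, 9, 10, ….
Undoing it on jdmvqg: j−8=b, d−9=u, m−10=c, v−11=k, q−12=e, g−13=t.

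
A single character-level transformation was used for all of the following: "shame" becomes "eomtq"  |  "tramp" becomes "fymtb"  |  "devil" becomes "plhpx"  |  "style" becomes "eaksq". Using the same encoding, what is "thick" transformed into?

A repeating key of period 2 is used — shifts +12, +7 over and over.
Applying it to thick: t+12=f, h+7=o, i+12=u, c+7=j, k+12=w.

foujw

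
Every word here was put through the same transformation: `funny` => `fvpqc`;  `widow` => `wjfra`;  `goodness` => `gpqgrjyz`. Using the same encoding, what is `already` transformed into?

In funny: f→f is +0, u→v is +1, n→p is +2, n→q is +3 — the shift increases by 1 each position. The shift increases by 1 at each position, starting from +0: 0, 1, 2, ….
Applying it to already: a+0=a, l+1=m, r+2=t, e+3=h, a+4=e, d+5=i, y+6=e.

amtheie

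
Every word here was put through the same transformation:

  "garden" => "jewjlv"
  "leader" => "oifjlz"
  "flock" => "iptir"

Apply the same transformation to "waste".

In garden: g→j is +3, a→e is +4, r→w is +5, d→j is +6 — the shift increases by 1 each position. Letter i (0-indexed) is shifted by i+3, so successive shifts are 3, 4, 5, ….
For waste: w+3=z, a+4=e, s+5=x, t+6=z, e+7=l.

zexzl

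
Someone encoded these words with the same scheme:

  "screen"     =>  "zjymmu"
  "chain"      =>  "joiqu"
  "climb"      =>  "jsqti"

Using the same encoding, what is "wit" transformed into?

dqa

The shift depends on letter class: consonant s→z is +7, but vowel e→m is +8. Vowels shift forward by 8 and consonants shift forward by 7.
On wit: w(cons)+7=d, i(vowel)+8=q, t(cons)+7=a.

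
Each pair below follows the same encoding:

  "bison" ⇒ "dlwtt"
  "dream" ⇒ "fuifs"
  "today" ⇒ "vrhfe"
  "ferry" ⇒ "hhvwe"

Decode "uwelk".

In bison: b→d is +2, i→l is +3, s→w is +4, o→t is +5 — the shift increases by 1 each position. The shift increases by 1 at each position, starting from +2: 2, 3, 4, ….
Decoding uwelk: u−2=s, w−3=t, e−4=a, l−5=g, k−6=e.

stage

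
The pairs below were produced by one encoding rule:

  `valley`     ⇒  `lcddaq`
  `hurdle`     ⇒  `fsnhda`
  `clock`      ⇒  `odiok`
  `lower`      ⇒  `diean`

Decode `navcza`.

v(21)→l(11) and a(0)→c(2) fit y≡19x+2 (mod 26); the inverse of 19 mod 26 is 11. Each letter's alphabet position (a=0..z=25) is mapped through 19·x+2 mod 26 — an affine cipher.
Undoing it on navcza: n(13)→11·(13−2)≡17=r; a(0)→11·(0−2)≡4=e; v(21)→11·(21−2)≡1=b; c(2)→11·(2−2)≡0=a; z(25)→11·(25−2)≡19=t; a(0)→11·(0−2)≡4=e (all mod 26).

rebate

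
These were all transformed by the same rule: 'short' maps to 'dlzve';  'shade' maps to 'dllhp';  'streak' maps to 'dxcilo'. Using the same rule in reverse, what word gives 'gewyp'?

value

A repeating key of period 2 is used — shifts +11, +4 over and over.
Decoding gewyp: g−11=v, e−4=a, w−11=l, y−4=u, p−11=e.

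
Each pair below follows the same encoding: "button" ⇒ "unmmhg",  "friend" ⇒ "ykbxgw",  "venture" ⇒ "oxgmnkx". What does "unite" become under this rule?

ngbmx

Compare letters: b→u is +19, u→n is +19, t→m is +19 — a constant shift. Each letter is shifted forward by 19 in the alphabet (a Caesar shift of +19).
For unite: u+19=n, n+19=g, i+19=b, t+19=m, e+19=x.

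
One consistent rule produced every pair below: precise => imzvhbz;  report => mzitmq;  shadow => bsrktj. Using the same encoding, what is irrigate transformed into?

hmmhdrqz

Each letter's alphabet position (a=0..z=25) is mapped through 15·x+17 mod 26 — an affine cipher.
For irrigate: i(8)→15·8+17≡7=h; r(17)→15·17+17≡12=m; r(17)→15·17+17≡12=m; i(8)→15·8+17≡7=h; g(6)→15·6+17≡3=d; a(0)→15·0+17≡17=r; t(19)→15·19+17≡16=q; e(4)→15·4+17≡25=z (all mod 26).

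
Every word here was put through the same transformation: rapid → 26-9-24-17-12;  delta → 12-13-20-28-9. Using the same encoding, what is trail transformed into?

28-26-9-17-20

r is letter #18 and maps to 26: an offset of 8. The number is (letter's place in the alphabet, a=1) + 8.
For trail: t=20→28, r=18→26, a=1→9, i=9→17, l=12→20.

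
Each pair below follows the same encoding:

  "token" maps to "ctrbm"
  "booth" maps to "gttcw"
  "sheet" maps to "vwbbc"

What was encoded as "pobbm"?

green

Treating letters as 0–25, the rule is x ↦ 7x + 25 (mod 26).
Reversing it on pobbm: p(15)→15·(15−25)≡6=g; o(14)→15·(14−25)≡17=r; b(1)→15·(1−25)≡4=e; b(1)→15·(1−25)≡4=e; m(12)→15·(12−25)≡13=n (all mod 26).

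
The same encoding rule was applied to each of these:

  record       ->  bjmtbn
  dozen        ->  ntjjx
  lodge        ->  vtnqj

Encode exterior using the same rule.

The shift depends on letter class: consonant r→b is +10, but vowel e→j is +5. Two shifts are in play — +5 for a/e/i/o/u, +10 for every other letter.
On exterior: e(vowel)+5=j, x(cons)+10=h, t(cons)+10=d, e(vowel)+5=j, r(cons)+10=b, i(vowel)+5=n, o(vowel)+5=t, r(cons)+10=b.

jhdjbntb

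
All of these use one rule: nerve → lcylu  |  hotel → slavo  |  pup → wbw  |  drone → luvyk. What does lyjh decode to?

Read the word backwards and shift each letter +7.
Decoding lyjh: shift back: l−7=e, y−7=r, j−7=c, h−7=a → erca; then reverse → acre.

acre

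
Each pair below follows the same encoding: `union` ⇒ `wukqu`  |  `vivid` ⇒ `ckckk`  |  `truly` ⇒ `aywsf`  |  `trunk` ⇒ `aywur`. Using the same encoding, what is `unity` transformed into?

wukaf

The shift depends on letter class: consonant n→u is +7, but vowel u→w is +2. Two shifts are in play — +2 for a/e/i/o/u, +7 for every other letter.
On unity: u(vowel)+2=w, n(cons)+7=u, i(vowel)+2=k, t(cons)+7=a, y(cons)+7=f.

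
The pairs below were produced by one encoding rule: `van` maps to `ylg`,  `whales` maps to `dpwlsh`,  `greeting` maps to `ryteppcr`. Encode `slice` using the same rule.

pntwd

The output letters match the input read backwards, each shifted +11: van reversed is nav. Read the word backwards and shift each letter +11.
For slice: reverse → ecils; then shift: e+11=p, c+11=n, i+11=t, l+11=w, s+11=d.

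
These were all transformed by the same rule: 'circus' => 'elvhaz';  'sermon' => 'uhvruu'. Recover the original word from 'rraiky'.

In circus: c→e is +2, i→l is +3, r→v is +4, c→h is +5 — the shift increases by 1 each position. The shift increases by 1 at each position, starting from +2: 2, 3, 4, ….
Decoding rraiky: r−2=p, r−3=o, a−4=w, i−5=d, k−6=e, y−7=r.

powder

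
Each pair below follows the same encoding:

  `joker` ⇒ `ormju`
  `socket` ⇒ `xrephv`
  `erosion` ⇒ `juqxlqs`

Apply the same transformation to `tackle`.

ydepog

Shifts by position in joker: pos 0: j→o (+5), pos 1: o→r (+3), pos 2: k→m (+2), pos 3: e→j (+5), pos 4: r→u (+3) — repeating every 3. The shifts repeat in a cycle of length 3: positions 0,1,… shift by +5, +3, +2, then the pattern repeats.
Applying it to tackle: t+5=y, a+3=d, c+2=e, k+5=p, l+3=o, e+2=g.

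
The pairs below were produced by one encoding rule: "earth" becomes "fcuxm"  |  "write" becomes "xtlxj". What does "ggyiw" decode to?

fever

In earth: e→f is +1, a→c is +2, r→u is +3, t→x is +4 — the shift increases by 1 each position. Letter i (0-indexed) is shifted by i+1, so successive shifts are 1, 2, 3, ….
Reversing it on ggyiw: g−1=f, g−2=e, y−3=v, i−4=e, w−5=r.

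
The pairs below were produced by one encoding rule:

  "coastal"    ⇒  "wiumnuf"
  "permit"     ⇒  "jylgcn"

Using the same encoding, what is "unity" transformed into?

ohcns

This is a Caesar cipher with shift 20.
For unity: u+20=o, n+20=h, i+20=c, t+20=n, y+20=s.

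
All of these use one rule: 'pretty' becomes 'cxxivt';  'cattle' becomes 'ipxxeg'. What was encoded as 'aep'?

The output letters match the input read backwards, each shifted +4: pretty reversed is ytterp. The word is reversed, then every letter is shifted forward by 4.
Undoing it on aep: shift back: a−4=w, e−4=a, p−4=l → wal; then reverse → law.

law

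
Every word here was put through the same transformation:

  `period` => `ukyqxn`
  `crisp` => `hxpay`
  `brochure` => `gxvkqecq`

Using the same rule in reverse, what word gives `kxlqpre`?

In period: p→u is +5, e→k is +6, r→y is +7, i→q is +8 — the shift increases by 1 each position. Letter i (0-indexed) is shifted by i+5, so successive shifts are 5, 6, 7, ….
Reversing it on kxlqpre: k−5=f, x−6=r, l−7=e, q−8=i, p−9=g, r−10=h, e−11=t.

freight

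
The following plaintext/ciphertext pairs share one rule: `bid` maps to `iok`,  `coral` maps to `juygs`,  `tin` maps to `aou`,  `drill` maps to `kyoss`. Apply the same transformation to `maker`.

The shift depends on letter class: consonant b→i is +7, but vowel i→o is +6. The rule splits by letter class: vowels +6, consonants +7.
Applying it to maker: m(cons)+7=t, a(vowel)+6=g, k(cons)+7=r, e(vowel)+6=k, r(cons)+7=y.

tgrky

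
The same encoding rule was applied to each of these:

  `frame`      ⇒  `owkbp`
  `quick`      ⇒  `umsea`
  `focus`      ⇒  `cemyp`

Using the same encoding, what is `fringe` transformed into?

Two steps: reverse the string, then apply a Caesar shift of +10.
On fringe: reverse → egnirf; then shift: e+10=o, g+10=q, n+10=x, i+10=s, r+10=b, f+10=p.

oqxsbp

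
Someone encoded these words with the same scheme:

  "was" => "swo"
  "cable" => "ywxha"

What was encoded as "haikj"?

lemon

Each letter is shifted forward by 22 in the alphabet (a Caesar shift of +22).
Reversing it on haikj: h−22=l, a−22=e, i−22=m, k−22=o, j−22=n.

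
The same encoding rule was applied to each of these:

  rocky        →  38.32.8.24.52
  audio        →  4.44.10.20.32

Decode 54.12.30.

zen

The formula is n = 2×(alphabet index, a=1) + 2.
Undoing it on 54.12.30: 54→(54−2)÷2=26=z, 12→(12−2)÷2=5=e, 30→(30−2)÷2=14=n.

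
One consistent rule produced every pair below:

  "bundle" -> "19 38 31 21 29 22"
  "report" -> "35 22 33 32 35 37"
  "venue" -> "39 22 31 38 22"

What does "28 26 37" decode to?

b is letter #2 and maps to 19: an offset of 17. Each letter is replaced by its alphabet position (a=1..z=26) + 17.
Reversing it on 28 26 37: 28→(28−17)÷1=11=k, 26→(26−17)÷1=9=i, 37→(37−17)÷1=20=t.

kit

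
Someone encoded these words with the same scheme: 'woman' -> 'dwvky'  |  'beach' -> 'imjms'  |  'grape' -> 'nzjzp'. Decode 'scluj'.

lucky

In woman: w→d is +7, o→w is +8, m→v is +9, a→k is +10 — the shift increases by 1 each position. Each letter shifts forward by (position + 7), i.e. 7, 8, 9, … — the shift grows by one for each successive letter.
Reversing it on scluj: s−7=l, c−8=u, l−9=c, u−10=k, j−11=y.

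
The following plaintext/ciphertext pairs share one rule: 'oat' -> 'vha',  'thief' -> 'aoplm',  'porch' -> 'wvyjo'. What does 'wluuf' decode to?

Each letter is shifted forward by 7 in the alphabet (a Caesar shift of +7).
Decoding wluuf: w−7=p, l−7=e, u−7=n, u−7=n, f−7=y.

penny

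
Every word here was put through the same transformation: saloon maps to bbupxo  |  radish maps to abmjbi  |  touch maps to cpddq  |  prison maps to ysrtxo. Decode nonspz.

The shifts repeat in a cycle of length 2: positions 0,1,… shift by +9, +1, then the pattern repeats.
Decoding nonspz: n−9=e, o−1=n, n−9=e, s−1=r, p−9=g, z−1=y.

energy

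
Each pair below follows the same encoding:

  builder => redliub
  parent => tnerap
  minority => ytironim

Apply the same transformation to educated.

The output letters match the input read backwards: builder reversed is redliub. The word is simply reversed.
Applying it to educated: reverse → detacude.

detacude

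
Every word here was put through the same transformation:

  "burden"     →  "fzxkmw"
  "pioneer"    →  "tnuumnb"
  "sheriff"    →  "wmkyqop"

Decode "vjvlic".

repeat

The shift increases by 1 at each position, starting from +4: 4, 5, 6, ….
Undoing it on vjvlic: v−4=r, j−5=e, v−6=p, l−7=e, i−8=a, c−9=t.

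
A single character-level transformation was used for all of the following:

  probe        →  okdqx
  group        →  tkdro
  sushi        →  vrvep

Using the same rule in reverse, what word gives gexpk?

p(15)→o(14) and r(17)→k(10) fit y≡11x+5 (mod 26); the inverse of 11 mod 26 is 19. Each letter's alphabet position (a=0..z=25) is mapped through 11·x+5 mod 26 — an affine cipher.
Undoing it on gexpk: g(6)→19·(6−5)≡19=t; e(4)→19·(4−5)≡7=h; x(23)→19·(23−5)≡4=e; p(15)→19·(15−5)≡8=i; k(10)→19·(10−5)≡17=r (all mod 26).

their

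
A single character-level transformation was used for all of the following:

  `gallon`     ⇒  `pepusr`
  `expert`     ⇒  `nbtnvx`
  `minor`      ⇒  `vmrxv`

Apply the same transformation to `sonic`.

bsrrg

Shifts by position in gallon: pos 0: g→p (+9), pos 1: a→e (+4), pos 2: l→p (+4), pos 3: l→u (+9), pos 4: o→s (+4), pos 5: n→r (+4) — repeating every 3. It's a Vigenère-style cipher with numeric key [9,4,4]: position i shifts by key[i mod 3].
For sonic: s+9=b, o+4=s, n+4=r, i+9=r, c+4=g.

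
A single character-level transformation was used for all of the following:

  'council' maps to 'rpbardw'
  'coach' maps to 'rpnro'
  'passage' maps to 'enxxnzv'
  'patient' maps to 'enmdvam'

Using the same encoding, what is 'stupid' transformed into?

xmbedg

This is an affine cipher: with a=0,…,z=25, each position x becomes (15x+13) mod 26.
Applying it to stupid: s(18)→15·18+13≡23=x; t(19)→15·19+13≡12=m; u(20)→15·20+13≡1=b; p(15)→15·15+13≡4=e; i(8)→15·8+13≡3=d; d(3)→15·3+13≡6=g (all mod 26).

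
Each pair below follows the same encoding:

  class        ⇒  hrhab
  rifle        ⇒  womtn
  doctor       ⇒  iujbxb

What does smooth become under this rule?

Each letter shifts forward by (position + 5), i.e. 5, 6, 7, … — the shift grows by one for each successive letter.
Applying it to smooth: s+5=x, m+6=s, o+7=v, o+8=w, t+9=c, h+10=r.

xsvwcr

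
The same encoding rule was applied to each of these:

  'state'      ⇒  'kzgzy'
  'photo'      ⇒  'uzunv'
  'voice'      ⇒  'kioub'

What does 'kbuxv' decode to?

prove

Two steps: reverse the string, then apply a Caesar shift of +6.
Reversing it on kbuxv: shift back: k−6=e, b−6=v, u−6=o, x−6=r, v−6=p → evorp; then reverse → prove.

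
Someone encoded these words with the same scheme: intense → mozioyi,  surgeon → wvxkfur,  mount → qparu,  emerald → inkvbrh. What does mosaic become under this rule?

qpyeji

Shifts by position in intense: pos 0: i→m (+4), pos 1: n→o (+1), pos 2: t→z (+6), pos 3: e→i (+4), pos 4: n→o (+1), pos 5: s→y (+6) — repeating every 3. It's a Vigenère-style cipher with numeric key [4,1,6]: position i shifts by key[i mod 3].
On mosaic: m+4=q, o+1=p, s+6=y, a+4=e, i+1=j, c+6=i.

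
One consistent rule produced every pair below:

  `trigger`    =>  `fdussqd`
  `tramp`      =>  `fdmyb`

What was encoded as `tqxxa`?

hello

It's a constant shift of +12 (ROT12).
Undoing it on tqxxa: t−12=h, q−12=e, x−12=l, x−12=l, a−12=o.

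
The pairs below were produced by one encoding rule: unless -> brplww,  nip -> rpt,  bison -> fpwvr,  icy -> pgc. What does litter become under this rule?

ppxxlv

The shift depends on letter class: consonant n→r is +4, but vowel u→b is +7. Vowels shift forward by 7 and consonants shift forward by 4.
Applying it to litter: l(cons)+4=p, i(vowel)+7=p, t(cons)+4=x, t(cons)+4=x, e(vowel)+7=l, r(cons)+4=v.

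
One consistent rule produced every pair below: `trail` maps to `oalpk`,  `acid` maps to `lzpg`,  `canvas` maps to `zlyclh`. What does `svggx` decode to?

buddy

This is an affine cipher: with a=0,…,z=25, each position x becomes (7x+11) mod 26.
Reversing it on svggx: s(18)→15·(18−11)≡1=b; v(21)→15·(21−11)≡20=u; g(6)→15·(6−11)≡3=d; g(6)→15·(6−11)≡3=d; x(23)→15·(23−11)≡24=y (all mod 26).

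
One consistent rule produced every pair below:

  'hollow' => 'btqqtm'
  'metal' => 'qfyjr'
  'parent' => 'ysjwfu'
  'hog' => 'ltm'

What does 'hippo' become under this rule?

tuunm

The output letters match the input read backwards, each shifted +5: hollow reversed is wolloh. Two steps: reverse the string, then apply a Caesar shift of +5.
On hippo: reverse → oppih; then shift: o+5=t, p+5=u, p+5=u, i+5=n, h+5=m.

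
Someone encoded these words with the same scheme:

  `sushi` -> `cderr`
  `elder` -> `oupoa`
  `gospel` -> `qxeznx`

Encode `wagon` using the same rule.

gjsyw

Shifts by position in sushi: pos 0: s→c (+10), pos 1: u→d (+9), pos 2: s→e (+12), pos 3: h→r (+10), pos 4: i→r (+9) — repeating every 3. It's a Vigenère-style cipher with numeric key [10,9,12]: position i shifts by key[i mod 3].
Applying it to wagon: w+10=g, a+9=j, g+12=s, o+10=y, n+9=w.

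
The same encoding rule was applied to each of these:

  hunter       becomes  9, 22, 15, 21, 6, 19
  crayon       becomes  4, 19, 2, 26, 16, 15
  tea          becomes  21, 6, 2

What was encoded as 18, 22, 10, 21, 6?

Each letter is replaced by its alphabet position (a=1..z=26) + 1.
Reversing it on 18, 22, 10, 21, 6: 18→(18−1)÷1=17=q, 22→(22−1)÷1=21=u, 10→(10−1)÷1=9=i, 21→(21−1)÷1=20=t, 6→(6−1)÷1=5=e.

quite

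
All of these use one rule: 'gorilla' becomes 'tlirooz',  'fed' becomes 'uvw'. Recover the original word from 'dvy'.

web

Each pair mirrors across the alphabet (g↔t, o↔l, r↔i): positions sum to 25. This is the alphabet-reversal cipher (Atbash): a becomes z, b becomes y, etc.
Decoding dvy: d↔w, v↔e, y↔b.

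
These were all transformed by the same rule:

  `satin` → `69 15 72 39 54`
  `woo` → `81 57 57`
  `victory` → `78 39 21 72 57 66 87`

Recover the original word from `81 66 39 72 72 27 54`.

s(#19)→69 and a(#1)→15: differences scale by 3, so n = 3·pos + 12. Each letter becomes 3×(its alphabet position, a=1..z=26) + 12.
Undoing it on 81 66 39 72 72 27 54: 81→(81−12)÷3=23=w, 66→(66−12)÷3=18=r, 39→(39−12)÷3=9=i, 72→(72−12)÷3=20=t, 72→(72−12)÷3=20=t, 27→(27−12)÷3=5=e, 54→(54−12)÷3=14=n.

written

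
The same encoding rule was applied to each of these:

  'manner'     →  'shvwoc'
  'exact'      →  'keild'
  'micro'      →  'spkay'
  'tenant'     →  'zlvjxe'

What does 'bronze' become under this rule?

In manner: m→s is +6, a→h is +7, n→v is +8, n→w is +9 — the shift increases by 1 each position. The shift increases by 1 at each position, starting from +6: 6, 7, 8, ….
Applying it to bronze: b+6=h, r+7=y, o+8=w, n+9=w, z+10=j, e+11=p.

hywwjp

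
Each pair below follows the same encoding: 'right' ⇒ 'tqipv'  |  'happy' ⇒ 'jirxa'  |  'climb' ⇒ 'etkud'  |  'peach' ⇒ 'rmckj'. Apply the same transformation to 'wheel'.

ypgmn

Shifts by position in right: pos 0: r→t (+2), pos 1: i→q (+8), pos 2: g→i (+2), pos 3: h→p (+8) — repeating every 2. The shifts repeat in a cycle of length 2: positions 0,1,… shift by +2, +8, then the pattern repeats.
Applying it to wheel: w+2=y, h+8=p, e+2=g, e+8=m, l+2=n.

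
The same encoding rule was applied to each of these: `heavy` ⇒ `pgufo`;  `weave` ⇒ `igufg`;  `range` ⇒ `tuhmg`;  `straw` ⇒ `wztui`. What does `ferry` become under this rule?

jgtto

h(7)→p(15) and e(4)→g(6) fit y≡3x+20 (mod 26); the inverse of 3 mod 26 is 9. Treating letters as 0–25, the rule is x ↦ 3x + 20 (mod 26).
Applying it to ferry: f(5)→3·5+20≡9=j; e(4)→3·4+20≡6=g; r(17)→3·17+20≡19=t; r(17)→3·17+20≡19=t; y(24)→3·24+20≡14=o (all mod 26).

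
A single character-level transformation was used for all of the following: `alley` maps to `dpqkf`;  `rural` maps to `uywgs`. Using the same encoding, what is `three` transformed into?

wlwkl

In alley: a→d is +3, l→p is +4, l→q is +5, e→k is +6 — the shift increases by 1 each position. Each letter shifts forward by (position + 3), i.e. 3, 4, 5, … — the shift grows by one for each successive letter.
For three: t+3=w, h+4=l, r+5=w, e+6=k, e+7=l.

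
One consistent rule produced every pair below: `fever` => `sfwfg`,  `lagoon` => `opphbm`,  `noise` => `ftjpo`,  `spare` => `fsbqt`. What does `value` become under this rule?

fvmbw

Read the word backwards and shift each letter +1.
Applying it to value: reverse → eulav; then shift: e+1=f, u+1=v, l+1=m, a+1=b, v+1=w.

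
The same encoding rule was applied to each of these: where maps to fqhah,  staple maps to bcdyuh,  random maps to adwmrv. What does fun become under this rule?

oxw

Vowels shift forward by 3 and consonants shift forward by 9.
For fun: f(cons)+9=o, u(vowel)+3=x, n(cons)+9=w.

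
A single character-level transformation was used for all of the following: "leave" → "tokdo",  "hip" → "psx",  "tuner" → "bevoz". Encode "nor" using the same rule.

The shift depends on letter class: consonant l→t is +8, but vowel e→o is +10. Two shifts are in play — +10 for a/e/i/o/u, +8 for every other letter.
For nor: n(cons)+8=v, o(vowel)+10=y, r(cons)+8=z.

vyz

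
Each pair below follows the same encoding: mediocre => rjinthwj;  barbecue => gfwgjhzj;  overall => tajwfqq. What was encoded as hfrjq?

Compare letters: m→r is +5, e→j is +5, d→i is +5 — a constant shift. It's a constant shift of +5 (ROT5).
Decoding hfrjq: h−5=c, f−5=a, r−5=m, j−5=e, q−5=l.

camel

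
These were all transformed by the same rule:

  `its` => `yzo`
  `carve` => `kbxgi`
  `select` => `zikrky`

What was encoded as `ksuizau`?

outcome

The output letters match the input read backwards, each shifted +6: its reversed is sti. Read the word backwards and shift each letter +6.
Reversing it on ksuizau: shift back: k−6=e, s−6=m, u−6=o, i−6=c, z−6=t, a−6=u, u−6=o → emoctuo; then reverse → outcome.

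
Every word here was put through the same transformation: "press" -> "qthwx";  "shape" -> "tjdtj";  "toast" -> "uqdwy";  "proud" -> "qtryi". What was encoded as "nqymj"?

movie

In press: p→q is +1, r→t is +2, e→h is +3, s→w is +4 — the shift increases by 1 each position. Each letter shifts forward by (position + 1), i.e. 1, 2, 3, … — the shift grows by one for each successive letter.
Decoding nqymj: n−1=m, q−2=o, y−3=v, m−4=i, j−5=e.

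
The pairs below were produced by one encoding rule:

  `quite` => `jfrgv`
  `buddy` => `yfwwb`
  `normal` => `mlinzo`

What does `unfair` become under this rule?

Each letter is replaced by its mirror in the alphabet: a↔z, b↔y, c↔x, and so on (the Atbash cipher).
Applying it to unfair: u↔f, n↔m, f↔u, a↔z, i↔r, r↔i.

fmuzri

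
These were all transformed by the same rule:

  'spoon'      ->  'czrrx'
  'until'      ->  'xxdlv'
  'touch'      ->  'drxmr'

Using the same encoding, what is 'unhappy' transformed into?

The shift depends on letter class: consonant s→c is +10, but vowel o→r is +3. Vowels shift forward by 3 and consonants shift forward by 10.
For unhappy: u(vowel)+3=x, n(cons)+10=x, h(cons)+10=r, a(vowel)+3=d, p(cons)+10=z, p(cons)+10=z, y(cons)+10=i.

xxrdzzi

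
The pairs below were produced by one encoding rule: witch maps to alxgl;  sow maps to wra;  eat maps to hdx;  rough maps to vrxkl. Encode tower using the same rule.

xrahv

The shift depends on letter class: consonant w→a is +4, but vowel i→l is +3. Two shifts are in play — +3 for a/e/i/o/u, +4 for every other letter.
For tower: t(cons)+4=x, o(vowel)+3=r, w(cons)+4=a, e(vowel)+3=h, r(cons)+4=v.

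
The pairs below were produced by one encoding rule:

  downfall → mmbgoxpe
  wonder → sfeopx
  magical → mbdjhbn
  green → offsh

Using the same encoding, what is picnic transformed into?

djodjq

Two steps: reverse the string, then apply a Caesar shift of +1.
Applying it to picnic: reverse → cincip; then shift: c+1=d, i+1=j, n+1=o, c+1=d, i+1=j, p+1=q.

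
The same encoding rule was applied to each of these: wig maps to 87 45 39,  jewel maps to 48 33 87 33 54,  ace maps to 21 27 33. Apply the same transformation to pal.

66 21 54

w(#23)→87 and i(#9)→45: differences scale by 3, so n = 3·pos + 18. With a=1..z=26, the number is 3·pos + 18.
Applying it to pal: p=16→66, a=1→21, l=12→54.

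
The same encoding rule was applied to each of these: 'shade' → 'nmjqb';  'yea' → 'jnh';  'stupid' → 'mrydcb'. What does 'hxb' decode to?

soy

The output letters match the input read backwards, each shifted +9: shade reversed is edahs. Read the word backwards and shift each letter +9.
Undoing it on hxb: shift back: h−9=y, x−9=o, b−9=s → yos; then reverse → soy.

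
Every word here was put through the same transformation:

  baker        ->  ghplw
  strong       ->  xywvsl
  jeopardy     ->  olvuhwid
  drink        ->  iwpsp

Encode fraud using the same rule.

kwhbi

The shift depends on letter class: consonant b→g is +5, but vowel a→h is +7. The rule splits by letter class: vowels +7, consonants +5.
On fraud: f(cons)+5=k, r(cons)+5=w, a(vowel)+7=h, u(vowel)+7=b, d(cons)+5=i.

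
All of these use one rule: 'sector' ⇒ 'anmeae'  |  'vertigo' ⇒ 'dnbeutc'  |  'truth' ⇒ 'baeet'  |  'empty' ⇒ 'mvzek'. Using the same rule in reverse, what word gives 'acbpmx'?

Letter i (0-indexed) is shifted by i+8, so successive shifts are 8, 9, 10, ….
Decoding acbpmx: a−8=s, c−9=t, b−10=r, p−11=e, m−12=a, x−13=k.

streak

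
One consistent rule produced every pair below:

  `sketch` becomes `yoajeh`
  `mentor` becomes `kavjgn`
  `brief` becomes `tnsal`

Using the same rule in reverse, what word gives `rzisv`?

s(18)→y(24) and k(10)→o(14) fit y≡11x+8 (mod 26); the inverse of 11 mod 26 is 19. Each letter's alphabet position (a=0..z=25) is mapped through 11·x+8 mod 26 — an affine cipher.
Undoing it on rzisv: r(17)→19·(17−8)≡15=p; z(25)→19·(25−8)≡11=l; i(8)→19·(8−8)≡0=a; s(18)→19·(18−8)≡8=i; v(21)→19·(21−8)≡13=n (all mod 26).

plain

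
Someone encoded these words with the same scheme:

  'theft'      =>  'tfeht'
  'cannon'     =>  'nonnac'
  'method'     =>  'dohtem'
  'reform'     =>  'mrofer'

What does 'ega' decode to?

age

The output letters match the input read backwards: theft reversed is tfeht. The word is simply reversed.
Undoing it on ega: then reverse → age.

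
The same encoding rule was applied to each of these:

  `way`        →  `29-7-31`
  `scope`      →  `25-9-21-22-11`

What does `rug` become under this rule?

w is letter #23 and maps to 29: an offset of 6. The number is (letter's place in the alphabet, a=1) + 6.
Applying it to rug: r=18→24, u=21→27, g=7→13.

24-27-13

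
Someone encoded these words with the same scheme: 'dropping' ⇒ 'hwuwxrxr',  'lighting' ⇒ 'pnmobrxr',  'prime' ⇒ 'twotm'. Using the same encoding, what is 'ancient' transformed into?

In dropping: d→h is +4, r→w is +5, o→u is +6, p→w is +7 — the shift increases by 1 each position. The shift increases by 1 at each position, starting from +4: 4, 5, 6, ….
For ancient: a+4=e, n+5=s, c+6=i, i+7=p, e+8=m, n+9=w, t+10=d.

esipmwd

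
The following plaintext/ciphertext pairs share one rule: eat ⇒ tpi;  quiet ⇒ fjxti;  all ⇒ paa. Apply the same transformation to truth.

Compare letters: e→t is +15, a→p is +15, t→i is +15 — a constant shift. This is a Caesar cipher with shift 15.
On truth: t+15=i, r+15=g, u+15=j, t+15=i, h+15=w.

igjiw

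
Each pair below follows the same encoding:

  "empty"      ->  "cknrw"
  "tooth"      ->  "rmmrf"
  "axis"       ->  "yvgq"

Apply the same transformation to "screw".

qapcu

Compare letters: e→c is +24, m→k is +24, p→n is +24 — a constant shift. Every letter moves 24 places later in the alphabet, wrapping around z→a.
For screw: s+24=q, c+24=a, r+24=p, e+24=c, w+24=u.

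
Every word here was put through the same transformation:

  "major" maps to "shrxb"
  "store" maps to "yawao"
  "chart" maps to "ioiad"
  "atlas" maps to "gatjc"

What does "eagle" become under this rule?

Each letter shifts forward by (position + 6), i.e. 6, 7, 8, … — the shift grows by one for each successive letter.
Applying it to eagle: e+6=k, a+7=h, g+8=o, l+9=u, e+10=o.

khouo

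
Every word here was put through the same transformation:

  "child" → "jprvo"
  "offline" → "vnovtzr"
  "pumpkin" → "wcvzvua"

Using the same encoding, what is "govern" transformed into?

nweocz

In child: c→j is +7, h→p is +8, i→r is +9, l→v is +10 — the shift increases by 1 each position. Each letter shifts forward by (position + 7), i.e. 7, 8, 9, … — the shift grows by one for each successive letter.
For govern: g+7=n, o+8=w, v+9=e, e+10=o, r+11=c, n+12=z.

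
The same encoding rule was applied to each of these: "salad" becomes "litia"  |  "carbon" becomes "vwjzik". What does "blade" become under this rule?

The output letters match the input read backwards, each shifted +8: salad reversed is dalas. Read the word backwards and shift each letter +8.
On blade: reverse → edalb; then shift: e+8=m, d+8=l, a+8=i, l+8=t, b+8=j.

mlitj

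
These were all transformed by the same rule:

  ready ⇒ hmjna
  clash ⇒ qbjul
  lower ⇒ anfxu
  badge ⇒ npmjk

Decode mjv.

mad

Two steps: reverse the string, then apply a Caesar shift of +9.
Decoding mjv: shift back: m−9=d, j−9=a, v−9=m → dam; then reverse → mad.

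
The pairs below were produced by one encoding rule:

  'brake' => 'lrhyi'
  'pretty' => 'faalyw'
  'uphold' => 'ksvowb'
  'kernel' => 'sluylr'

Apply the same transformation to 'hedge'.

The output letters match the input read backwards, each shifted +7: brake reversed is ekarb. Read the word backwards and shift each letter +7.
For hedge: reverse → egdeh; then shift: e+7=l, g+7=n, d+7=k, e+7=l, h+7=o.

lnklo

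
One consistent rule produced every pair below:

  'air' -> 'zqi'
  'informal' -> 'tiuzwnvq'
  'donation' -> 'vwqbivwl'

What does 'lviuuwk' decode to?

command

The output letters match the input read backwards, each shifted +8: air reversed is ria. Read the word backwards and shift each letter +8.
Decoding lviuuwk: shift back: l−8=d, v−8=n, i−8=a, u−8=m, u−8=m, w−8=o, k−8=c → dnammoc; then reverse → command.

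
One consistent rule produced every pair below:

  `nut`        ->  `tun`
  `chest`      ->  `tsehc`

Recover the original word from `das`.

The output letters match the input read backwards: nut reversed is tun. The word is simply reversed.
Decoding das: then reverse → sad.

sad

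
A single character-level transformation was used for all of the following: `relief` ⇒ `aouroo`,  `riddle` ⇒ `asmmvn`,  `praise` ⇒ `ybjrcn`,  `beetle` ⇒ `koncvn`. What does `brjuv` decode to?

shall

Shifts by position in relief: pos 0: r→a (+9), pos 1: e→o (+10), pos 2: l→u (+9), pos 3: i→r (+9), pos 4: e→o (+10), pos 5: f→o (+9) — repeating every 3. It's a Vigenère-style cipher with numeric key [9,10,9]: position i shifts by key[i mod 3].
Reversing it on brjuv: b−9=s, r−10=h, j−9=a, u−9=l, v−10=l.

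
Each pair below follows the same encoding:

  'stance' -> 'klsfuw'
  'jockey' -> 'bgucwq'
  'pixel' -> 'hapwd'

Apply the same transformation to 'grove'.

yjgnw

Every letter moves 18 places later in the alphabet, wrapping around z→a.
For grove: g+18=y, r+18=j, o+18=g, v+18=n, e+18=w.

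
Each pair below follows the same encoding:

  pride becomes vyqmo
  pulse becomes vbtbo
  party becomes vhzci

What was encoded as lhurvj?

In pride: p→v is +6, r→y is +7, i→q is +8, d→m is +9 — the shift increases by 1 each position. Letter i (0-indexed) is shifted by i+6, so successive shifts are 6, 7, 8, ….
Reversing it on lhurvj: l−6=f, h−7=a, u−8=m, r−9=i, v−10=l, j−11=y.

family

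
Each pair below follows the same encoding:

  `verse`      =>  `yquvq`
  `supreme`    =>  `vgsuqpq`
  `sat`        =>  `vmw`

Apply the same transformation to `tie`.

The shift depends on letter class: consonant v→y is +3, but vowel e→q is +12. Two shifts are in play — +12 for a/e/i/o/u, +3 for every other letter.
Applying it to tie: t(cons)+3=w, i(vowel)+12=u, e(vowel)+12=q.

wuq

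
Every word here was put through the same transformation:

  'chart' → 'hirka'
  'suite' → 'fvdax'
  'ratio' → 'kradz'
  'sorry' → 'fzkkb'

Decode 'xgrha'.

This is an affine cipher: with a=0,…,z=25, each position x becomes (21x+17) mod 26.
Reversing it on xgrha: x(23)→5·(23−17)≡4=e; g(6)→5·(6−17)≡23=x; r(17)→5·(17−17)≡0=a; h(7)→5·(7−17)≡2=c; a(0)→5·(0−17)≡19=t (all mod 26).

exact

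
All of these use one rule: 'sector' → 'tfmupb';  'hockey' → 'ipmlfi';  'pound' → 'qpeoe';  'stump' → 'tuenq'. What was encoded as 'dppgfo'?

coffee

The shifts repeat in a cycle of length 3: positions 0,1,… shift by +1, +1, +10, then the pattern repeats.
Reversing it on dppgfo: d−1=c, p−1=o, p−10=f, g−1=f, f−1=e, o−10=e.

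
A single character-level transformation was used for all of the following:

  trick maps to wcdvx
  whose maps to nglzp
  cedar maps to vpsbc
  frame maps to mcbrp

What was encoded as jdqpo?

t(19)→w(22) and r(17)→c(2) fit y≡23x+1 (mod 26); the inverse of 23 mod 26 is 17. Treating letters as 0–25, the rule is x ↦ 23x + 1 (mod 26).
Reversing it on jdqpo: j(9)→17·(9−1)≡6=g; d(3)→17·(3−1)≡8=i; q(16)→17·(16−1)≡21=v; p(15)→17·(15−1)≡4=e; o(14)→17·(14−1)≡13=n (all mod 26).

given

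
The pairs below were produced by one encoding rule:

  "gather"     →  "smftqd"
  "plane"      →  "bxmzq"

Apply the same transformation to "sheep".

Every letter moves 12 places later in the alphabet, wrapping around z→a.
On sheep: s+12=e, h+12=t, e+12=q, e+12=q, p+12=b.

etqqb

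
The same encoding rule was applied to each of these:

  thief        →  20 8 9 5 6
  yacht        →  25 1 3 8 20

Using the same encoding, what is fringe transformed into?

Each letter is replaced by its alphabet position (a=1, b=2, …, z=26).
For fringe: f=6→6, r=18→18, i=9→9, n=14→14, g=7→7, e=5→5.

6 18 9 14 7 5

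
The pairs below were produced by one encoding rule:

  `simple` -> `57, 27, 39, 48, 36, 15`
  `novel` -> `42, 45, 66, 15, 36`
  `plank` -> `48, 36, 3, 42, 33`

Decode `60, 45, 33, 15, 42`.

The formula is n = 3×(alphabet index, a=1).
Decoding 60, 45, 33, 15, 42: 60→(60−0)÷3=20=t, 45→(45−0)÷3=15=o, 33→(33−0)÷3=11=k, 15→(15−0)÷3=5=e, 42→(42−0)÷3=14=n.

token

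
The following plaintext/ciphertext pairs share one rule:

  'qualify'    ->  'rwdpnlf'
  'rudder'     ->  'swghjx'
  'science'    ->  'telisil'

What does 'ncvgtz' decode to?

mascot

The shift increases by 1 at each position, starting from +1: 1, 2, 3, ….
Decoding ncvgtz: n−1=m, c−2=a, v−3=s, g−4=c, t−5=o, z−6=t.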